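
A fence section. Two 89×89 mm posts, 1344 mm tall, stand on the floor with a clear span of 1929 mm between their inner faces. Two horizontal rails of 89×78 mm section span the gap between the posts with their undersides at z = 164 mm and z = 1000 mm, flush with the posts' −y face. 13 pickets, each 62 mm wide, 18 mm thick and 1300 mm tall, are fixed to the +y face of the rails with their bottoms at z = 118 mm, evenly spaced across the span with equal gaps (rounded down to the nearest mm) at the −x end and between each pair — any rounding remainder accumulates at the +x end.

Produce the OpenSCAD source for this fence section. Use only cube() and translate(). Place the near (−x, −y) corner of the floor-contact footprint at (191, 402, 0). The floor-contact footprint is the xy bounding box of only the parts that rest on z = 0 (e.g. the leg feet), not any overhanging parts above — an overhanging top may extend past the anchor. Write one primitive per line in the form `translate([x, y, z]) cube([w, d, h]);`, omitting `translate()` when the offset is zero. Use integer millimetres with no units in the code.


translate([191, 402, 0]) cube([89, 89, 1344]);
translate([2209, 402, 0]) cube([89, 89, 1344]);
translate([280, 402, 164]) cube([1929, 89, 78]);
translate([280, 402, 1000]) cube([1929, 89, 78]);
translate([360, 491, 118]) cube([62, 18, 1300]);
translate([502, 491, 118]) cube([62, 18, 1300]);
translate([644, 491, 118]) cube([62, 18, 1300]);
translate([786, 491, 118]) cube([62, 18, 1300]);
translate([928, 491, 118]) cube([62, 18, 1300]);
translate([1070, 491, 118]) cube([62, 18, 1300]);
translate([1212, 491, 118]) cube([62, 18, 1300]);
translate([1354, 491, 118]) cube([62, 18, 1300]);
translate([1496, 491, 118]) cube([62, 18, 1300]);
translate([1638, 491, 118]) cube([62, 18, 1300]);
translate([1780, 491, 118]) cube([62, 18, 1300]);
translate([1922, 491, 118]) cube([62, 18, 1300]);
translate([2064, 491, 118]) cube([62, 18, 1300]);


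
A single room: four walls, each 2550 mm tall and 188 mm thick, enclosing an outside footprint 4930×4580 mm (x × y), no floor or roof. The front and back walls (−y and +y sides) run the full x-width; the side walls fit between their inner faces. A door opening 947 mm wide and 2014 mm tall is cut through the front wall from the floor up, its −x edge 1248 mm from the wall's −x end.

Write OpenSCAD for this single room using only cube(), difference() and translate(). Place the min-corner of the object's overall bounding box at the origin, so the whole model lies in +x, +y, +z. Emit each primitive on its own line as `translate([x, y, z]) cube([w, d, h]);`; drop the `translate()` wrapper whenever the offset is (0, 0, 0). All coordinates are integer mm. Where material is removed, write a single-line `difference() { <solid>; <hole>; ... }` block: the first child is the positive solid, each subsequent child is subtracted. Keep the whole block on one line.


difference() { cube([4930, 188, 2550]); translate([1248, 0, 0]) cube([947, 188, 2014]); }
translate([0, 4392, 0]) cube([4930, 188, 2550]);
translate([0, 188, 0]) cube([188, 4204, 2550]);
translate([4742, 188, 0]) cube([188, 4204, 2550]);


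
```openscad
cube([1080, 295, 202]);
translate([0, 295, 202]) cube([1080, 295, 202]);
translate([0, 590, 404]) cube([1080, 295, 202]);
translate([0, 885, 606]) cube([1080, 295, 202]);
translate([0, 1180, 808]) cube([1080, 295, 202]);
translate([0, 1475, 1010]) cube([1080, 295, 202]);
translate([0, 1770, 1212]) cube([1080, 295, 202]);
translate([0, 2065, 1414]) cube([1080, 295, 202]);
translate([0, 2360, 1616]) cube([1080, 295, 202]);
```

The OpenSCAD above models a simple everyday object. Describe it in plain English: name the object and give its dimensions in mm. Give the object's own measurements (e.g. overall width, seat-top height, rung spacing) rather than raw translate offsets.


A straight staircase of 9 solid steps. Each step is 1080 mm wide (x), 295 mm deep (y, the going) and 202 mm tall (the rise). The first step rests on the floor; each subsequent step sits one going further in +y and one rise higher in +z, directly behind and above the previous step with no overlap.


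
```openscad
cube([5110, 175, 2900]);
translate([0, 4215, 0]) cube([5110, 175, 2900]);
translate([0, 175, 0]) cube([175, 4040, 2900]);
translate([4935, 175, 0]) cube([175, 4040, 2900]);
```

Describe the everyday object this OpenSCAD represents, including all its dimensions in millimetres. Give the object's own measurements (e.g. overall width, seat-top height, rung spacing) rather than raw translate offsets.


The wall frame of a small rectangular building: four walls, each 2900 mm tall and 175 mm thick, enclosing a footprint 5110 mm (x) by 4390 mm (y) outside-to-outside, with no floor or roof. The front and back walls (the −y and +y sides) span the full width; the two side walls fit between them.


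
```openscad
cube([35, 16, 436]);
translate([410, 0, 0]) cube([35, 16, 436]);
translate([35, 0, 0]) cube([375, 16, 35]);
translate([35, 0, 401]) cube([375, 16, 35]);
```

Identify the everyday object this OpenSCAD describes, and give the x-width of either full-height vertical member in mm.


A picture frame. The border width is 35 mm.

Four thin pieces enclosing a rectangular opening — a picture frame. The two full-height stiles are 436 mm tall; the top rail sits at z = 401 and is 35 mm tall, so the border above the opening is 436 − 401 = 35 mm, matching the stile x-width.


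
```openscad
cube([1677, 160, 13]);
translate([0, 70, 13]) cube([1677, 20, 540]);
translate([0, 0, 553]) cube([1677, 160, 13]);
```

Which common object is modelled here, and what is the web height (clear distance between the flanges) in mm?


An I-beam. The web height is 540 mm.

Two wide flanges with a thin centred web — an I-beam. Overall 566 mm minus two 13 mm flanges gives a web of 566 − 2·13 = 540 mm.


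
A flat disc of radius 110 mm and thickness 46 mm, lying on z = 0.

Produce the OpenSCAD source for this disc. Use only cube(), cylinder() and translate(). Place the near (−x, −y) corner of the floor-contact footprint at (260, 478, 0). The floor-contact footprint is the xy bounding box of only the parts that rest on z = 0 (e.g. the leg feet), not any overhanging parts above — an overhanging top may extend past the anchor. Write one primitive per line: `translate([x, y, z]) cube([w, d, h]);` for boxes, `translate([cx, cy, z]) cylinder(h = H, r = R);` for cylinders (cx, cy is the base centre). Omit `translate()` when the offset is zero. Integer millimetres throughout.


translate([370, 588, 0]) cylinder(h = 46, r = 110);


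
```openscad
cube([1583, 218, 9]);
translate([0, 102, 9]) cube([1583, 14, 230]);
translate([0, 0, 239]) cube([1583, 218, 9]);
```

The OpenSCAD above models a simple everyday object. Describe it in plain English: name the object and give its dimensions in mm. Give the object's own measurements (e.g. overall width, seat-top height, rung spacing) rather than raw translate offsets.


An I-beam lying along x, 1583 mm long. Overall section height 248 mm. Two flanges 218 mm wide (y) and 9 mm thick, one on the floor and one at the top; a web 14 mm thick runs between them, centred on the flange width.


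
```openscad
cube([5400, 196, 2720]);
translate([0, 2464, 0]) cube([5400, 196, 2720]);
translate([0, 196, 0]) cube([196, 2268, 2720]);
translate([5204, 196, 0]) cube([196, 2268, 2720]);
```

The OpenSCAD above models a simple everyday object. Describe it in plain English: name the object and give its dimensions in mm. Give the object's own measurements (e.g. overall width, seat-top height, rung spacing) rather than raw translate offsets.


The wall frame of a small rectangular building: four walls, each 2720 mm tall and 196 mm thick, enclosing a footprint 5400 mm (x) by 2660 mm (y) outside-to-outside, with no floor or roof. The front and back walls (the −y and +y sides) span the full width; the two side walls fit between them.


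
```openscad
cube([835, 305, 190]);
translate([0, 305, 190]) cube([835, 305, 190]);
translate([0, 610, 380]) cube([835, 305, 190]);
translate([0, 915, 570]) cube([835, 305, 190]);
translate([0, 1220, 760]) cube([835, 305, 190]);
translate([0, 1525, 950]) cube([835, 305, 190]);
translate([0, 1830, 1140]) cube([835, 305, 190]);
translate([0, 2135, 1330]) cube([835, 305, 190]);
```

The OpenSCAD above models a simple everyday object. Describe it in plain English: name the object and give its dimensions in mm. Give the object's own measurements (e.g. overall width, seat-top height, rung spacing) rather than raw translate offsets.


A straight staircase of 8 solid steps. Each step is 835 mm wide (x), 305 mm deep (y, the going) and 190 mm tall (the rise). The first step rests on the floor; each subsequent step sits one going further in +y and one rise higher in +z, directly behind and above the previous step with no overlap.


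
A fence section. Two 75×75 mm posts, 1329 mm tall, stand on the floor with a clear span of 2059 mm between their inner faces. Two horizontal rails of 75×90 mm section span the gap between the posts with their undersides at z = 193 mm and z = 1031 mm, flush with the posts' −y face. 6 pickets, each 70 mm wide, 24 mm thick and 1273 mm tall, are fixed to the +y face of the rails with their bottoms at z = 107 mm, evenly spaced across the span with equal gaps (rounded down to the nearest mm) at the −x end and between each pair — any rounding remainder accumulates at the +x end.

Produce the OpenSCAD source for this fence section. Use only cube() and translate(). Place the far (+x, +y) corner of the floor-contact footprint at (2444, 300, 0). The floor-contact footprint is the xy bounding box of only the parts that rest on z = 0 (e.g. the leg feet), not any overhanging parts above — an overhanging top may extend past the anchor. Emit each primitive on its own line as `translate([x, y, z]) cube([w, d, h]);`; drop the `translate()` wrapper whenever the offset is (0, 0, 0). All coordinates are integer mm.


translate([235, 225, 0]) cube([75, 75, 1329]);
translate([2369, 225, 0]) cube([75, 75, 1329]);
translate([310, 225, 193]) cube([2059, 75, 90]);
translate([310, 225, 1031]) cube([2059, 75, 90]);
translate([544, 300, 107]) cube([70, 24, 1273]);
translate([848, 300, 107]) cube([70, 24, 1273]);
translate([1152, 300, 107]) cube([70, 24, 1273]);
translate([1456, 300, 107]) cube([70, 24, 1273]);
translate([1760, 300, 107]) cube([70, 24, 1273]);
translate([2064, 300, 107]) cube([70, 24, 1273]);


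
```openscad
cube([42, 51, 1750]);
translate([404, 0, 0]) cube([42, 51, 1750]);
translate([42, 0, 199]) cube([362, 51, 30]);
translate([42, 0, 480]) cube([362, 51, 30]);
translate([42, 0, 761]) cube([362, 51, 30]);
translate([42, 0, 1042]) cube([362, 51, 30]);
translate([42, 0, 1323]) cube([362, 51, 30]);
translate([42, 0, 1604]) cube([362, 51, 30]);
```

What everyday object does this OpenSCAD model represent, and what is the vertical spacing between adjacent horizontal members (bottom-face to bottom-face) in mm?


A ladder. The rung spacing is 281 mm.

Two tall 42×51 posts with 6 short bars between them — a ladder. Adjacent rungs sit at z = 199 and z = 480, so the spacing is 480 − 199 = 281 mm.


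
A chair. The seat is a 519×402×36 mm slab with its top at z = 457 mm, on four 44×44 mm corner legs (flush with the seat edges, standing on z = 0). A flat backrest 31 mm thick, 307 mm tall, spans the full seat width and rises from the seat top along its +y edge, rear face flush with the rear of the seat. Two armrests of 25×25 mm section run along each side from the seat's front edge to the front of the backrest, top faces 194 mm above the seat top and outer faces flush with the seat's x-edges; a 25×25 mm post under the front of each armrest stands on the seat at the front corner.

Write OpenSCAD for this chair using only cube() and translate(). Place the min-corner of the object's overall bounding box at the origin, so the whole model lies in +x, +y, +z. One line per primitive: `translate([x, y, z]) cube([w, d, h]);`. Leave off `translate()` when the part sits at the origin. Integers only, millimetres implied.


// leg_h = 457 - 36 = 421
// arm post h = 194 - 25 = 169
translate([0, 0, 421]) cube([519, 402, 36]);
cube([44, 44, 421]);
translate([475, 0, 0]) cube([44, 44, 421]);
translate([0, 358, 0]) cube([44, 44, 421]);
translate([475, 358, 0]) cube([44, 44, 421]);
translate([0, 371, 457]) cube([519, 31, 307]);
translate([0, 0, 626]) cube([25, 371, 25]);
translate([494, 0, 626]) cube([25, 371, 25]);
translate([0, 0, 457]) cube([25, 25, 169]);
translate([494, 0, 457]) cube([25, 25, 169]);


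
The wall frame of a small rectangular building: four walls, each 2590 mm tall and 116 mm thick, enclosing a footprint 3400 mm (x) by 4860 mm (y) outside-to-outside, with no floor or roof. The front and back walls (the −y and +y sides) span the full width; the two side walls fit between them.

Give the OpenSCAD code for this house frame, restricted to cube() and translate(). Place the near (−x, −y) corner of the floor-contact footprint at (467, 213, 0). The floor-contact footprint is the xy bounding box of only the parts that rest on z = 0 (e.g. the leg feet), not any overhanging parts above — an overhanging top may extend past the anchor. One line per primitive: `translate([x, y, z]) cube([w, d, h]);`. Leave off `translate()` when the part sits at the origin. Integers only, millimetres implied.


translate([467, 213, 0]) cube([3400, 116, 2590]);
translate([467, 4957, 0]) cube([3400, 116, 2590]);
translate([467, 329, 0]) cube([116, 4628, 2590]);
translate([3751, 329, 0]) cube([116, 4628, 2590]);


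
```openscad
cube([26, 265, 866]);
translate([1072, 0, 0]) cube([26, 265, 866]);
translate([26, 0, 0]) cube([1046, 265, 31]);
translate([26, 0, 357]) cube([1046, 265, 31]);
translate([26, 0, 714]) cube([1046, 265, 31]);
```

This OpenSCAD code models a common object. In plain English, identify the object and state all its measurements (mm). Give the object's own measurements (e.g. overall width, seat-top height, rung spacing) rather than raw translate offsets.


An open bookshelf. Two side panels, each 26 mm thick, 265 mm deep and 866 mm tall, stand 1098 mm apart (outside-to-outside). Between them sit 3 shelves, each 31 mm thick and 265 mm deep, spanning the full gap between the sides. The bottom shelf rests on the floor (its underside at z = 0) and the clear gap between one shelf's top and the next shelf's underside is 326 mm.


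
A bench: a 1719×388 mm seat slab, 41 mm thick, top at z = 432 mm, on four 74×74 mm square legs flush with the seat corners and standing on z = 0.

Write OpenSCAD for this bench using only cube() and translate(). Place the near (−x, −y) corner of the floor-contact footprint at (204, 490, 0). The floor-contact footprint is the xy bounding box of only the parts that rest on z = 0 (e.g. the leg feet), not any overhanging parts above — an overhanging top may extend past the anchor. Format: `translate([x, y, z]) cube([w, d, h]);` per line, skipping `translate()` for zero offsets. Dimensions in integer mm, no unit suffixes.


// leg_h = 432 − 41 = 391
translate([204, 490, 391]) cube([1719, 388, 41]);
translate([204, 490, 0]) cube([74, 74, 391]);
translate([204, 804, 0]) cube([74, 74, 391]);
translate([1849, 490, 0]) cube([74, 74, 391]);
translate([1849, 804, 0]) cube([74, 74, 391]);


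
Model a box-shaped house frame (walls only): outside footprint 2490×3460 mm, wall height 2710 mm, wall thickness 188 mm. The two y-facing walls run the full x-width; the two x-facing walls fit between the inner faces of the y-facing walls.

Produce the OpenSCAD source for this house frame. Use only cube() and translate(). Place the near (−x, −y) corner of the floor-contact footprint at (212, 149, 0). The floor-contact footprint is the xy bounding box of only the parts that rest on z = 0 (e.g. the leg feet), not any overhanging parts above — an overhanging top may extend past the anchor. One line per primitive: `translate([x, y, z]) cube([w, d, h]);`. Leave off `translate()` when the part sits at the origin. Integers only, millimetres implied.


translate([212, 149, 0]) cube([2490, 188, 2710]);
translate([212, 3421, 0]) cube([2490, 188, 2710]);
translate([212, 337, 0]) cube([188, 3084, 2710]);
translate([2514, 337, 0]) cube([188, 3084, 2710]);


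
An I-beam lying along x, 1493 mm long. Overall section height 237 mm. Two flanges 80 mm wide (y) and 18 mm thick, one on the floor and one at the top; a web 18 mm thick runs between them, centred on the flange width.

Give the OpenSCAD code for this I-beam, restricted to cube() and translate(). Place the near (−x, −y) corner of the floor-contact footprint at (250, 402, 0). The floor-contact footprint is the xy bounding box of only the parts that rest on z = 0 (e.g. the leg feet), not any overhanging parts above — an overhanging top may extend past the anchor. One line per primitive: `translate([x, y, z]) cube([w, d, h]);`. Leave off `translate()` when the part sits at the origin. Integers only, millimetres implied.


translate([250, 402, 0]) cube([1493, 80, 18]);
translate([250, 433, 18]) cube([1493, 18, 201]);
translate([250, 402, 219]) cube([1493, 80, 18]);


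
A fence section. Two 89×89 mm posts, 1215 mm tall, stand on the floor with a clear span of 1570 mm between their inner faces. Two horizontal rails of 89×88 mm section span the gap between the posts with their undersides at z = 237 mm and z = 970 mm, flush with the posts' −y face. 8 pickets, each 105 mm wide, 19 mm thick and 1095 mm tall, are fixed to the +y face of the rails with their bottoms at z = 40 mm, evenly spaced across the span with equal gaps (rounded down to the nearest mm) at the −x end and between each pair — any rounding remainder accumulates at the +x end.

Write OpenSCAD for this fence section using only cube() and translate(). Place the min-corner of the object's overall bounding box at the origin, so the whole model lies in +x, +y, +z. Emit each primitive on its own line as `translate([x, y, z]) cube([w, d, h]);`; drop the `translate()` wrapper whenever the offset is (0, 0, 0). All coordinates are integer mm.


cube([89, 89, 1215]);
translate([1659, 0, 0]) cube([89, 89, 1215]);
translate([89, 0, 237]) cube([1570, 89, 88]);
translate([89, 0, 970]) cube([1570, 89, 88]);
translate([170, 89, 40]) cube([105, 19, 1095]);
translate([356, 89, 40]) cube([105, 19, 1095]);
translate([542, 89, 40]) cube([105, 19, 1095]);
translate([728, 89, 40]) cube([105, 19, 1095]);
translate([914, 89, 40]) cube([105, 19, 1095]);
translate([1100, 89, 40]) cube([105, 19, 1095]);
translate([1286, 89, 40]) cube([105, 19, 1095]);
translate([1472, 89, 40]) cube([105, 19, 1095]);


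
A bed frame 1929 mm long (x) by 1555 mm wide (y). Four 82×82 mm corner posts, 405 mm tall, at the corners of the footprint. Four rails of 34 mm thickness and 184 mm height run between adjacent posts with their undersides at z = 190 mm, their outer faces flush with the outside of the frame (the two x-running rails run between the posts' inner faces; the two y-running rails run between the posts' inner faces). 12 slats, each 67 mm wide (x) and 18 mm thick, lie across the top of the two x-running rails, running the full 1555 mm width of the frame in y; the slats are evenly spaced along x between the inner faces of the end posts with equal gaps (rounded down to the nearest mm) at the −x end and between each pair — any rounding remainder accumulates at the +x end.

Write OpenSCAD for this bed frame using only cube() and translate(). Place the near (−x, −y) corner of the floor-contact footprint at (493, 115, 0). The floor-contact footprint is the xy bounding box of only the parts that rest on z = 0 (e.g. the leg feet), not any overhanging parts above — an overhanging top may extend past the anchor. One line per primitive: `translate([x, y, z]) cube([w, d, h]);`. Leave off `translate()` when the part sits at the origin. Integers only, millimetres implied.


translate([493, 115, 0]) cube([82, 82, 405]);
translate([493, 1588, 0]) cube([82, 82, 405]);
translate([2340, 115, 0]) cube([82, 82, 405]);
translate([2340, 1588, 0]) cube([82, 82, 405]);
translate([575, 115, 190]) cube([1765, 34, 184]);
translate([575, 1636, 190]) cube([1765, 34, 184]);
translate([493, 197, 190]) cube([34, 1391, 184]);
translate([2388, 197, 190]) cube([34, 1391, 184]);
translate([648, 115, 374]) cube([67, 1555, 18]);
translate([788, 115, 374]) cube([67, 1555, 18]);
translate([928, 115, 374]) cube([67, 1555, 18]);
translate([1068, 115, 374]) cube([67, 1555, 18]);
translate([1208, 115, 374]) cube([67, 1555, 18]);
translate([1348, 115, 374]) cube([67, 1555, 18]);
translate([1488, 115, 374]) cube([67, 1555, 18]);
translate([1628, 115, 374]) cube([67, 1555, 18]);
translate([1768, 115, 374]) cube([67, 1555, 18]);
translate([1908, 115, 374]) cube([67, 1555, 18]);
translate([2048, 115, 374]) cube([67, 1555, 18]);
translate([2188, 115, 374]) cube([67, 1555, 18]);


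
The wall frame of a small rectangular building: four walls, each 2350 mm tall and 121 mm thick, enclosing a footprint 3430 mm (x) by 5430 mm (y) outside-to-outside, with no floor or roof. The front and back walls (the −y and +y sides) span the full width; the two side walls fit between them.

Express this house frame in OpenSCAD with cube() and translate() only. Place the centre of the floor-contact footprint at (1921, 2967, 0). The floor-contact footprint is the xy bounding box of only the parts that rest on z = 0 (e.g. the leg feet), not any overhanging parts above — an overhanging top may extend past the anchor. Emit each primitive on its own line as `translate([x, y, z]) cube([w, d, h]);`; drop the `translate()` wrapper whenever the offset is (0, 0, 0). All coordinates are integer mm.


translate([206, 252, 0]) cube([3430, 121, 2350]);
translate([206, 5561, 0]) cube([3430, 121, 2350]);
translate([206, 373, 0]) cube([121, 5188, 2350]);
translate([3515, 373, 0]) cube([121, 5188, 2350]);


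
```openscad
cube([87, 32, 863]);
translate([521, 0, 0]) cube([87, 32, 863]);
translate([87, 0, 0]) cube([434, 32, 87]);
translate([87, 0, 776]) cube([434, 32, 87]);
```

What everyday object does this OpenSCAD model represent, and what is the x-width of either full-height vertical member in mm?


A picture frame. The border width is 87 mm.

Four thin pieces enclosing a rectangular opening — a picture frame. The two full-height stiles are 863 mm tall; the top rail sits at z = 776 and is 87 mm tall, so the border above the opening is 863 − 776 = 87 mm, matching the stile x-width.


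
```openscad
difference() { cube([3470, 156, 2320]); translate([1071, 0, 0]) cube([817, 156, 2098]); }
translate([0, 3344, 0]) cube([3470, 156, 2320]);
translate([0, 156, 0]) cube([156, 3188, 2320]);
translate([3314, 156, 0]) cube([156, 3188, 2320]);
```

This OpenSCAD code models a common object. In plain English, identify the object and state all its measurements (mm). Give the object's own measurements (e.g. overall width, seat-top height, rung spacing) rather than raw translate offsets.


A single room: four walls, each 2320 mm tall and 156 mm thick, enclosing an outside footprint 3470×3500 mm (x × y), no floor or roof. The front and back walls (−y and +y sides) run the full x-width; the side walls fit between their inner faces. A door opening 817 mm wide and 2098 mm tall is cut through the front wall from the floor up, its −x edge 1071 mm from the wall's −x end.


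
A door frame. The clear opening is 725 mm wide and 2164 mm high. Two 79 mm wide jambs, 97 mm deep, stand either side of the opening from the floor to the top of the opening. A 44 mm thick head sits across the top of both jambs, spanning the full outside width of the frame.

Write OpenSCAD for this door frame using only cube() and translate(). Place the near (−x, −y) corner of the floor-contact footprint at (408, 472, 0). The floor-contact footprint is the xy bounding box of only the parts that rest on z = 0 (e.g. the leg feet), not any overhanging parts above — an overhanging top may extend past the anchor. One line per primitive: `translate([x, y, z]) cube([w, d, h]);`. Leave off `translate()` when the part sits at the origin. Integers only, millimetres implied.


translate([408, 472, 0]) cube([79, 97, 2164]);
translate([1212, 472, 0]) cube([79, 97, 2164]);
translate([408, 472, 2164]) cube([883, 97, 44]);


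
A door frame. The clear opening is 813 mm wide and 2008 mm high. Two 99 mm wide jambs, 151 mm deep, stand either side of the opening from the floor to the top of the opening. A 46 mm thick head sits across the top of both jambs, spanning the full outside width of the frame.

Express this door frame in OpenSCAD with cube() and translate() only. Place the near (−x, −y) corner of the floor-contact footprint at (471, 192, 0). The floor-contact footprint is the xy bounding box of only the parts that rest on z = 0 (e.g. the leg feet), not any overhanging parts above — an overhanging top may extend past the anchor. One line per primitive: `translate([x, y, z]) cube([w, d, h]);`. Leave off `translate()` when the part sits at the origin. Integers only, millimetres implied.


translate([471, 192, 0]) cube([99, 151, 2008]);
translate([1383, 192, 0]) cube([99, 151, 2008]);
translate([471, 192, 2008]) cube([1011, 151, 46]);


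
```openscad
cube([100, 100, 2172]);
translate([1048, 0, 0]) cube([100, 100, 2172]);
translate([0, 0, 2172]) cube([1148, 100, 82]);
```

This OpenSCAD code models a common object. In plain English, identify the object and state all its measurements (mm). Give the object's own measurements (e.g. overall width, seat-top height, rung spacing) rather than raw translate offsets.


A door frame. The clear opening is 948 mm wide and 2172 mm high. Two 100 mm wide jambs, 100 mm deep, stand either side of the opening from the floor to the top of the opening. A 82 mm thick head sits across the top of both jambs, spanning the full outside width of the frame.


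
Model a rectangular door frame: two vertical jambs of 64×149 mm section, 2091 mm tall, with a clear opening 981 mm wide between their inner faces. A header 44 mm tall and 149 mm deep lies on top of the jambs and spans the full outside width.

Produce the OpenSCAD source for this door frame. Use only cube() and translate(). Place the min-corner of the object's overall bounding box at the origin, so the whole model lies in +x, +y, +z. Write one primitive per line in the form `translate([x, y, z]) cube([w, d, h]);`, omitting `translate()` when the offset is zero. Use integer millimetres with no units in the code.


cube([64, 149, 2091]);
translate([1045, 0, 0]) cube([64, 149, 2091]);
translate([0, 0, 2091]) cube([1109, 149, 44]);


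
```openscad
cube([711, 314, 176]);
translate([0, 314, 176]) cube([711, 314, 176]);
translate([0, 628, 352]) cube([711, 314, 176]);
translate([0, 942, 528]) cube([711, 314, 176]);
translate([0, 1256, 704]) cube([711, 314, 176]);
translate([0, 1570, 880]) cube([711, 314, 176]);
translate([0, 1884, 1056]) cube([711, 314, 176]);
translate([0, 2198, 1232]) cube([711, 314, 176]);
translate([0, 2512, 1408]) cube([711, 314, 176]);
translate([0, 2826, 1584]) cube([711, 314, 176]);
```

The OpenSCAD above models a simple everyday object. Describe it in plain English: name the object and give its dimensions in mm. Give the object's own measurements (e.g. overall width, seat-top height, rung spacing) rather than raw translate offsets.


A straight staircase of 10 solid steps. Each step is 711 mm wide (x), 314 mm deep (y, the going) and 176 mm tall (the rise). The first step rests on the floor; each subsequent step sits one going further in +y and one rise higher in +z, directly behind and above the previous step with no overlap.


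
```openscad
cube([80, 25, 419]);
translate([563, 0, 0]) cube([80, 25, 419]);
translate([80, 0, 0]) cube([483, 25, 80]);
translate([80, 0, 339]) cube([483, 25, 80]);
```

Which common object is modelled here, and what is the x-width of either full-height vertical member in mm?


A picture frame. The border width is 80 mm.

Four thin pieces enclosing a rectangular opening — a picture frame. The two full-height stiles are 419 mm tall; the top rail sits at z = 339 and is 80 mm tall, so the border above the opening is 419 − 339 = 80 mm, matching the stile x-width.


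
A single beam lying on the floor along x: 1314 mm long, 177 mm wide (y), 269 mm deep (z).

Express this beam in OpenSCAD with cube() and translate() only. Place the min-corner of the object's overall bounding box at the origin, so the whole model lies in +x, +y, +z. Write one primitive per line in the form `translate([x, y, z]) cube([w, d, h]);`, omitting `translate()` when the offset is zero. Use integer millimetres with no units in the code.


cube([1314, 177, 269]);


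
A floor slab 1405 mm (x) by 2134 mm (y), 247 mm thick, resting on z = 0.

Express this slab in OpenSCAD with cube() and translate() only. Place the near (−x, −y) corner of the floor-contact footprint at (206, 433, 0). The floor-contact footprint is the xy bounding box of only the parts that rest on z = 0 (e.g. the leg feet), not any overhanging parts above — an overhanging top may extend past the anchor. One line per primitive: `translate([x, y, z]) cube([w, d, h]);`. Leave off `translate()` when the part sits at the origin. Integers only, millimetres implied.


translate([206, 433, 0]) cube([1405, 2134, 247]);


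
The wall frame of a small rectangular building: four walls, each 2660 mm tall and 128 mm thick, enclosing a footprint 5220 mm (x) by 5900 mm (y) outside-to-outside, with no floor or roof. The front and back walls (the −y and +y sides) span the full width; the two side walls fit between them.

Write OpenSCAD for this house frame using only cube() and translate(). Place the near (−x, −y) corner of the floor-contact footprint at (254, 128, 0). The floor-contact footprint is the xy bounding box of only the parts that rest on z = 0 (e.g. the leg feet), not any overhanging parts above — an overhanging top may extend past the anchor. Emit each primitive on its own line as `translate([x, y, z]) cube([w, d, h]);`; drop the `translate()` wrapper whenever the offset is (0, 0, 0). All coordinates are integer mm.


translate([254, 128, 0]) cube([5220, 128, 2660]);
translate([254, 5900, 0]) cube([5220, 128, 2660]);
translate([254, 256, 0]) cube([128, 5644, 2660]);
translate([5346, 256, 0]) cube([128, 5644, 2660]);


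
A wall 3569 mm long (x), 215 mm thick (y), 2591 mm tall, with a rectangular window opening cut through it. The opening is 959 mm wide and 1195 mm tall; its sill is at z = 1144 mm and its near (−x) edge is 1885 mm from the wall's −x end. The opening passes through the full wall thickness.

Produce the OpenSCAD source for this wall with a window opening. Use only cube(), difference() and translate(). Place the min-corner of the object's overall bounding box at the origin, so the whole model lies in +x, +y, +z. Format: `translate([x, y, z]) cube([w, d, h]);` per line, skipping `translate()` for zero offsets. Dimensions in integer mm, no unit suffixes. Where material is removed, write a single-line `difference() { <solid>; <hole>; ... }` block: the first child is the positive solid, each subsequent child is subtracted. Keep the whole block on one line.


difference() { cube([3569, 215, 2591]); translate([1885, 0, 1144]) cube([959, 215, 1195]); }


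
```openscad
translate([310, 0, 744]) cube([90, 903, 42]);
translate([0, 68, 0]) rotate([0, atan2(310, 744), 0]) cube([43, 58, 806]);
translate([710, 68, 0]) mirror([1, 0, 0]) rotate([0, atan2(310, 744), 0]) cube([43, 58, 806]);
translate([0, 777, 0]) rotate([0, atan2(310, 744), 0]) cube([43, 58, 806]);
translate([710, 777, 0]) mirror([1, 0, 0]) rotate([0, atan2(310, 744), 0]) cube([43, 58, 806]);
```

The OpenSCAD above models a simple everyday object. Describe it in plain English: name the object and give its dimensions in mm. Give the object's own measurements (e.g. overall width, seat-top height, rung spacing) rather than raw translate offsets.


A sawhorse. A 90×903×42 mm beam (x, y, z) sits on two A-frame leg pairs. Each pair is two raked legs of 43×58 mm section (58 mm along y) splaying symmetrically in x. Each leg rises 744 mm vertically over 310 mm of horizontal reach and is 806 mm long along its own axis. Every leg's outer bottom edge rests on the floor and its outer top edge meets a bottom edge of the beam — the left legs (tilting toward +x) meet the beam's −x bottom edge, the right legs (their mirror images, tilting toward −x) meet its +x bottom edge — so the leg tops tuck under the beam, the beam's underside is 744 mm above the floor, and the feet are 710 mm apart outside-to-outside with the beam centred between them. The two leg pairs are set in 68 mm from either end of the beam.


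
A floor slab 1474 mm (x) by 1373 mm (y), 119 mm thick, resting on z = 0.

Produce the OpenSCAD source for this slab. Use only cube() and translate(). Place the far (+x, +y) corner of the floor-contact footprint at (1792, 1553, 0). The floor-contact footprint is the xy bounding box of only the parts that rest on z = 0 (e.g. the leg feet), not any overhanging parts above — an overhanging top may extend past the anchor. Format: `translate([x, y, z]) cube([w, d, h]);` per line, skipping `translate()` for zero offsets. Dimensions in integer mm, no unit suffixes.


translate([318, 180, 0]) cube([1474, 1373, 119]);


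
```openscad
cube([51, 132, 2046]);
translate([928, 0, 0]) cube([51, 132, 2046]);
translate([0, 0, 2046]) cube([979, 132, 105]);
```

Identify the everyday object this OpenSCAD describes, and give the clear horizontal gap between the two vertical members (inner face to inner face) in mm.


A door frame. The clear opening width is 877 mm.

Two 2046 mm tall posts with a header on top — a door frame. The left jamb is 51 mm wide at x = 0; the right jamb starts at x = 928. The clear opening is 928 − 51 = 877 mm.


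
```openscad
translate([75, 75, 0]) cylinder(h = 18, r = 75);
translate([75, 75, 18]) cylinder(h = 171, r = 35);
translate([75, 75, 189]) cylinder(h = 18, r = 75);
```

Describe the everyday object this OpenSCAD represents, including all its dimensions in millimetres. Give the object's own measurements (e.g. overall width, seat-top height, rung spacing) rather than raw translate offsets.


A spool: two coaxial disc flanges of radius 75 mm and thickness 18 mm, joined by a core cylinder of radius 35 mm and height 171 mm. The lower flange rests on z = 0 and the three cylinders share a vertical axis.


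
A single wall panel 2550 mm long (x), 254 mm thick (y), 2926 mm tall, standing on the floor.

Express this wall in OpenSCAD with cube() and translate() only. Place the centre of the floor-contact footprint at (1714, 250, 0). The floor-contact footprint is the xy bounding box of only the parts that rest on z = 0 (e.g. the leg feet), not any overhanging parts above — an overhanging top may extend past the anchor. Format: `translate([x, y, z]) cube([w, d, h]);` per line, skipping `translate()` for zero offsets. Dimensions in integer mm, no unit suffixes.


translate([439, 123, 0]) cube([2550, 254, 2926]);


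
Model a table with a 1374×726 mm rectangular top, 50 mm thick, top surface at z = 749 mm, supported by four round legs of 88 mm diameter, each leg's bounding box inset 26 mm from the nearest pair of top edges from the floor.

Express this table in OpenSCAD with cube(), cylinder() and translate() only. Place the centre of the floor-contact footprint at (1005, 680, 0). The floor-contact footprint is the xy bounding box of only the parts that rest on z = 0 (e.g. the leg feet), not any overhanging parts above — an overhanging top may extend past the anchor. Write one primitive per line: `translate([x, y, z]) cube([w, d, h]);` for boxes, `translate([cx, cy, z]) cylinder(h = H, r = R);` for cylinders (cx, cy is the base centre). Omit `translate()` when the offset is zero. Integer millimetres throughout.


translate([318, 317, 699]) cube([1374, 726, 50]);
translate([388, 387, 0]) cylinder(h = 699, r = 44);
translate([1622, 387, 0]) cylinder(h = 699, r = 44);
translate([388, 973, 0]) cylinder(h = 699, r = 44);
translate([1622, 973, 0]) cylinder(h = 699, r = 44);


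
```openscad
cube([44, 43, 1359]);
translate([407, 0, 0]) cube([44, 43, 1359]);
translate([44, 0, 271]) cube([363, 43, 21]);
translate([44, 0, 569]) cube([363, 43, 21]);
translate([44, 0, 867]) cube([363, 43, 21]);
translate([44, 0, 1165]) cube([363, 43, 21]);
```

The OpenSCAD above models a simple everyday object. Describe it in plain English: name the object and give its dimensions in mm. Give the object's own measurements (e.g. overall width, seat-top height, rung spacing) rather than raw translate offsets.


A straight ladder. Two 44×43 mm vertical rails, 1359 mm tall, stand 451 mm apart (outside-to-outside) with their front faces coplanar on the −y side. 4 rungs, each 43 mm deep and 21 mm tall, span between the inner faces of the rails, front faces flush with the rails. The lowest rung's underside is at z = 271 mm and rungs are spaced 298 mm apart (underside to underside).


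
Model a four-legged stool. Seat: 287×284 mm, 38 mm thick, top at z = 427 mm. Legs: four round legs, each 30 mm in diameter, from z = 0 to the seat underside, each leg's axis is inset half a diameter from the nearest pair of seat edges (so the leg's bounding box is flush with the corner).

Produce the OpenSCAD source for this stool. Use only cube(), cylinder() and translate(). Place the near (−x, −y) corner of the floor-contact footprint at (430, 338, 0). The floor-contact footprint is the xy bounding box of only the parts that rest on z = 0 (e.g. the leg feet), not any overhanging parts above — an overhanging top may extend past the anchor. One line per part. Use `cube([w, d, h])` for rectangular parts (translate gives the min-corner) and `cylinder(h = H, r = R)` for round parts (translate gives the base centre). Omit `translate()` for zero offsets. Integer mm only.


translate([430, 338, 389]) cube([287, 284, 38]);
translate([445, 353, 0]) cylinder(h = 389, r = 15);
translate([702, 353, 0]) cylinder(h = 389, r = 15);
translate([445, 607, 0]) cylinder(h = 389, r = 15);
translate([702, 607, 0]) cylinder(h = 389, r = 15);


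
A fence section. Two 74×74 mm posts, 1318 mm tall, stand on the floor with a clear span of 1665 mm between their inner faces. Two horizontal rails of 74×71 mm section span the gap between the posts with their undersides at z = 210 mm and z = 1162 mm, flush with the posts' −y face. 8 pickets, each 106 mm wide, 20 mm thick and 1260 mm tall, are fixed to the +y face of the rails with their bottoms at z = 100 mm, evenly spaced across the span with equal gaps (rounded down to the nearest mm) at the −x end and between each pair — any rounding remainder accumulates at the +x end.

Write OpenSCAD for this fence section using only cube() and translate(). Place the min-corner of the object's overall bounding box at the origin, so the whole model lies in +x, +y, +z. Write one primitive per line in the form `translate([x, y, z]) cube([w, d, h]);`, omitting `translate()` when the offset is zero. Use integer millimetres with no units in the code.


cube([74, 74, 1318]);
translate([1739, 0, 0]) cube([74, 74, 1318]);
translate([74, 0, 210]) cube([1665, 74, 71]);
translate([74, 0, 1162]) cube([1665, 74, 71]);
translate([164, 74, 100]) cube([106, 20, 1260]);
translate([360, 74, 100]) cube([106, 20, 1260]);
translate([556, 74, 100]) cube([106, 20, 1260]);
translate([752, 74, 100]) cube([106, 20, 1260]);
translate([948, 74, 100]) cube([106, 20, 1260]);
translate([1144, 74, 100]) cube([106, 20, 1260]);
translate([1340, 74, 100]) cube([106, 20, 1260]);
translate([1536, 74, 100]) cube([106, 20, 1260]);


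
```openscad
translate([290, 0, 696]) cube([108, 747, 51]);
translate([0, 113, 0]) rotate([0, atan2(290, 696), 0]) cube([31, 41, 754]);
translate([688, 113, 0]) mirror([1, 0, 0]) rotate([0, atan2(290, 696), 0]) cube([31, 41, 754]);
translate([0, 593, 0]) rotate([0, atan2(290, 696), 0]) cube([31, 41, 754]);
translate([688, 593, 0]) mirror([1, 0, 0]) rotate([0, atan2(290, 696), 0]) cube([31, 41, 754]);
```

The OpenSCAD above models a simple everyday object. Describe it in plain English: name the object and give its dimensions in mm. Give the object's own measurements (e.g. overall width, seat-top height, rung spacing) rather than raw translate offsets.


A sawhorse. A 108×747×51 mm beam (x, y, z) sits on two A-frame leg pairs. Each pair is two raked legs of 31×41 mm section (41 mm along y) splaying symmetrically in x. Each leg rises 696 mm vertically over 290 mm of horizontal reach and is 754 mm long along its own axis. Every leg's outer bottom edge rests on the floor and its outer top edge meets a bottom edge of the beam — the left legs (tilting toward +x) meet the beam's −x bottom edge, the right legs (their mirror images, tilting toward −x) meet its +x bottom edge — so the leg tops tuck under the beam, the beam's underside is 696 mm above the floor, and the feet are 688 mm apart outside-to-outside with the beam centred between them. The two leg pairs are set in 113 mm from either end of the beam.
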